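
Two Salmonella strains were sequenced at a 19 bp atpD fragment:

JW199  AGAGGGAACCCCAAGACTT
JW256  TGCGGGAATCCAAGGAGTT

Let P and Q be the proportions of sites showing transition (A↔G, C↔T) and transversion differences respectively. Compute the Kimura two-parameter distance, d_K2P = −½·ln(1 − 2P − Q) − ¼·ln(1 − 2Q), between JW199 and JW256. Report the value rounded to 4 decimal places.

The sequences differ at positions 1 (A/T, transversion), 3 (A/C, transversion), 9 (C/T, transition), 12 (C/A, transversion), 14 (A/G, transition), 17 (C/G, transversion).
Of the 6 differences, 2 transitions and 4 transversions over 19 sites: P = 2/19 = 0.105263, Q = 4/19 = 0.210526.
d = −0.5·ln(0.578948) − 0.25·ln(0.578948) = −0.5·(-0.546543) − 0.25·(-0.546543) = 0.4099.

0.4099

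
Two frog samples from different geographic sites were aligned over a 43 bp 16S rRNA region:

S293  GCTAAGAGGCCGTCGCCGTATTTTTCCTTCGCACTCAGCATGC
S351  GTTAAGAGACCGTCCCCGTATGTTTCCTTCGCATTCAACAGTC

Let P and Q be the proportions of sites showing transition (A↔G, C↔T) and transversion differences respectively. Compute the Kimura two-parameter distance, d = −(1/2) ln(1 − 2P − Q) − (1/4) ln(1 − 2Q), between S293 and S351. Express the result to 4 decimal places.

Mismatches occur at site 2 (C→T, transition), site 9 (G→A, transition), site 15 (G→C, transversion), site 22 (T→G, transversion), site 34 (C→T, transition), site 38 (G→A, transition), site 41 (T→G, transversion), site 42 (G→T, transversion).
Of the 8 differences, 4 transitions and 4 transversions over 43 sites: P = 4/43 = 0.093023, Q = 4/43 = 0.093023.
d = −0.5·ln(0.720931) − 0.25·ln(0.813954) = −0.5·(-0.327212) − 0.25·(-0.205851) = 0.2151.

0.2151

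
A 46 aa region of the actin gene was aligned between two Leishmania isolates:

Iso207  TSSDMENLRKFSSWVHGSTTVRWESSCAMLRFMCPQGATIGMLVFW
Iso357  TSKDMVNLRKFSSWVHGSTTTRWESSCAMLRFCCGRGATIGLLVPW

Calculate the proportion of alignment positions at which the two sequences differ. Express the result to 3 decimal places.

0.174

The sequences differ at positions 3 (S/K), 6 (E/V), 21 (V/T), 33 (M/C), 35 (P/G), 36 (Q/R), 42 (M/L), 45 (F/P).
There are 8 differences over 46 sites, so p = 8/46 = 0.174.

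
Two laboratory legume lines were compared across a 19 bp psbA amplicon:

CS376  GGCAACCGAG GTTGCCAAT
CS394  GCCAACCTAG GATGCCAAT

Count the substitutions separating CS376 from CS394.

3

The sequences differ at positions 2 (G/C), 8 (G/T), 12 (T/A).
That gives 3 mismatches out of 19 aligned sites, so the Hamming distance is 3.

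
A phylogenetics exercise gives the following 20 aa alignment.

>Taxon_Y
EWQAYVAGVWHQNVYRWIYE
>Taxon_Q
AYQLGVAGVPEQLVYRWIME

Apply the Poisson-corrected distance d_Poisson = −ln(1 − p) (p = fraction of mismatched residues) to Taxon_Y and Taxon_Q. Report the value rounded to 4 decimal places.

0.5108

Mismatches occur at site 1 (E→A), site 2 (W→Y), site 4 (A→L), site 5 (Y→G), site 10 (W→P), site 11 (H→E), site 13 (N→L), site 19 (Y→M).
p = 8/20 = 0.400000.
d = −ln(1 − 0.400000) = −ln(0.600000) = 0.5108.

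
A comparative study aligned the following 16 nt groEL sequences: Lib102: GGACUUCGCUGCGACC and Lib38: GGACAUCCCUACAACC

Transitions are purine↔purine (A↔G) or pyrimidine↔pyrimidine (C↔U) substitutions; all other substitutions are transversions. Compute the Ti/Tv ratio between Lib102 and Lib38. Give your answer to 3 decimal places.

Differing sites — 5:U/A (Tv); 8:G/C (Tv); 11:G/A (Ti); 13:G/A (Ti).
Of the 4 differences, 2 transitions and 2 transversions, so Ti/Tv = 2/2 = 1.000.

1.000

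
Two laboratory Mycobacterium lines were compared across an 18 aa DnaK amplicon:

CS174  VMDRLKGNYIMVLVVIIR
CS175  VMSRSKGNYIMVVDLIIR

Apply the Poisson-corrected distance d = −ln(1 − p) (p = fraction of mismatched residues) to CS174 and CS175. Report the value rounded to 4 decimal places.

0.3254

The sequences differ at positions 3 (D/S), 5 (L/S), 13 (L/V), 14 (V/D), 15 (V/L).
p = 5/18 = 0.277778.
d = −ln(1 − 0.277778) = −ln(0.722222) = 0.3254.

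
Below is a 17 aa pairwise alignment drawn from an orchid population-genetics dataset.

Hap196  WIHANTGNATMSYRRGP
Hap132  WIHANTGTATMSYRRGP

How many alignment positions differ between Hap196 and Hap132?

The sequences differ at position 8 (N/T).
That gives 1 mismatch out of 17 aligned sites, so the Hamming distance is 1.

1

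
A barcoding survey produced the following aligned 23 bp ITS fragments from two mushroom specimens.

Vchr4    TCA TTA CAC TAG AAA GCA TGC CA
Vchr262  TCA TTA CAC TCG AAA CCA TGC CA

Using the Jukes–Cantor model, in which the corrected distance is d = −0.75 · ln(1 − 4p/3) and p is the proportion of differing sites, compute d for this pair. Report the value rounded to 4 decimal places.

0.0924

The sequences differ at positions 11 (A/C), 16 (G/C).
p = 2/23 = 0.086957.
d = −0.75 · ln(1 − (4/3)·0.086957) = −0.75 · ln(0.884057) = −0.75 · (-0.123234) = 0.0924.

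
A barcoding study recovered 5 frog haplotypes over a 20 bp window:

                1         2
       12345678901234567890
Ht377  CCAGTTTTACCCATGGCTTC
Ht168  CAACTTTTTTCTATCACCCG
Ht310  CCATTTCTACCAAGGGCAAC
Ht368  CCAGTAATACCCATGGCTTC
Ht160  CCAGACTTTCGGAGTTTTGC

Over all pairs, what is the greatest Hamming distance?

Pairwise Hamming distances:
  Ht377 vs Ht168: 10
  Ht377 vs Ht310: 6
  Ht377 vs Ht368: 2
  Ht377 vs Ht160: 10
  Ht168 vs Ht310: 12
  Ht168 vs Ht368: 12
  Ht168 vs Ht160: 14
  Ht310 vs Ht368: 7
  Ht310 vs Ht160: 12
  Ht368 vs Ht160: 11
The largest is 14, between Ht168 and Ht160.

14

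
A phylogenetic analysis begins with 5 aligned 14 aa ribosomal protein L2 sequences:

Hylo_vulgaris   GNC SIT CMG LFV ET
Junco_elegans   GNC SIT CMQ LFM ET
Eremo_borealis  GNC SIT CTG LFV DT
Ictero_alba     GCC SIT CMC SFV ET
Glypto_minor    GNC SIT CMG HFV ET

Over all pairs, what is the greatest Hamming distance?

Pairwise Hamming distances:
  Hylo_vulgaris vs Junco_elegans: 2
  Hylo_vulgaris vs Eremo_borealis: 2
  Hylo_vulgaris vs Ictero_alba: 3
  Hylo_vulgaris vs Glypto_minor: 1
  Junco_elegans vs Eremo_borealis: 4
  Junco_elegans vs Ictero_alba: 4
  Junco_elegans vs Glypto_minor: 3
  Eremo_borealis vs Ictero_alba: 5
  Eremo_borealis vs Glypto_minor: 3
  Ictero_alba vs Glypto_minor: 3
The largest is 5, between Eremo_borealis and Ictero_alba.

5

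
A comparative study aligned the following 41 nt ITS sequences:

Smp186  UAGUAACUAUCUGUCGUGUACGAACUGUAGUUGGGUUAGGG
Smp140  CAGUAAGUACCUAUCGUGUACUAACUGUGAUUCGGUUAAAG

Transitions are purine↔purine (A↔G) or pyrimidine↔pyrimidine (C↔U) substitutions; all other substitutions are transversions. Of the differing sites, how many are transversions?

3

Differing sites — 1:U/C (Ti); 7:C/G (Tv); 10:U/C (Ti); 13:G/A (Ti); 22:G/U (Tv); 29:A/G (Ti); 30:G/A (Ti); 33:G/C (Tv); 39:G/A (Ti); 40:G/A (Ti).
Of the 10 differences, 7 transitions and 3 transversions, so the answer is 3.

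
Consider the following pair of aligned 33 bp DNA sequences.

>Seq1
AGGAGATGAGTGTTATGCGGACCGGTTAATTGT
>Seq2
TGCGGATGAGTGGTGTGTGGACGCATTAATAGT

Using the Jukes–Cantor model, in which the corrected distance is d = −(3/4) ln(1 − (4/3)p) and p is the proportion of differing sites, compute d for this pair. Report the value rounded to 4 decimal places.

0.3882

The sequences differ at positions 1 (A/T), 3 (G/C), 4 (A/G), 13 (T/G), 15 (A/G), 18 (C/T), 23 (C/G), 24 (G/C), 25 (G/A), 31 (T/A).
p = 10/33 = 0.303030.
d = −0.75 · ln(1 − (4/3)·0.303030) = −0.75 · ln(0.595960) = −0.75 · (-0.517582) = 0.3882.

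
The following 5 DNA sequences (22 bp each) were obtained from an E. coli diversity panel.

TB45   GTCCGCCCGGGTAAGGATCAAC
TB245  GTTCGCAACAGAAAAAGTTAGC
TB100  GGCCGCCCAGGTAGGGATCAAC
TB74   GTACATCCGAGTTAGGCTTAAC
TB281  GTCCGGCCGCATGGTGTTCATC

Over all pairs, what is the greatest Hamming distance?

15

Pairwise Hamming distances:
  TB45 vs TB245: 11
  TB45 vs TB100: 3
  TB45 vs TB74: 7
  TB45 vs TB281: 8
  TB245 vs TB100: 13
  TB245 vs TB74: 12
  TB245 vs TB281: 15
  TB100 vs TB74: 10
  TB100 vs TB281: 9
  TB74 vs TB281: 11
The largest is 15, between TB245 and TB281.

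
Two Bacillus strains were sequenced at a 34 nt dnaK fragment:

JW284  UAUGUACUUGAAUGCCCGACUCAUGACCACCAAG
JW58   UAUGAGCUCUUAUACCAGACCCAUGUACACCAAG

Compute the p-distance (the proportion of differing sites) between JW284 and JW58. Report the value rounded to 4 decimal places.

Differing sites — 5:U/A; 6:A/G; 9:U/C; 10:G/U; 11:A/U; 14:G/A; 17:C/A; 21:U/C; 26:A/U; 27:C/A.
There are 10 differences over 34 sites, so p = 10/34 = 0.2941.

0.2941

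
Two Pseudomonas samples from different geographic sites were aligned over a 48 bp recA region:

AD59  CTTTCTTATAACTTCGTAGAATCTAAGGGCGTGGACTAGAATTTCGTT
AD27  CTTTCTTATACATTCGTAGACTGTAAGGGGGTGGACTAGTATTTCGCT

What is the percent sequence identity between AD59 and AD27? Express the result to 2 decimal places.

Differing sites — 11:A/C; 12:C/A; 21:A/C; 23:C/G; 30:C/G; 40:A/T; 47:T/C.
41 of the 48 sites match, so the percent identity is 41/48 × 100 = 85.42%.

85.42%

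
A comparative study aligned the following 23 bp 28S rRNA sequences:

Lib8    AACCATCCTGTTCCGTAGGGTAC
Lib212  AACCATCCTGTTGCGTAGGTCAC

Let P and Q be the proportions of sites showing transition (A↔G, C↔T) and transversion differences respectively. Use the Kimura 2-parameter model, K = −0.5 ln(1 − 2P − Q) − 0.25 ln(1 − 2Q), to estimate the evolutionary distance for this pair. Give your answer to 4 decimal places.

The sequences differ at positions 13 (C/G, transversion), 20 (G/T, transversion), 21 (T/C, transition).
Of the 3 differences, 1 transition and 2 transversions over 23 sites: P = 1/23 = 0.043478, Q = 2/23 = 0.086957.
d = −0.5·ln(0.826087) − 0.25·ln(0.826086) = −0.5·(-0.191055) − 0.25·(-0.191056) = 0.1433.

0.1433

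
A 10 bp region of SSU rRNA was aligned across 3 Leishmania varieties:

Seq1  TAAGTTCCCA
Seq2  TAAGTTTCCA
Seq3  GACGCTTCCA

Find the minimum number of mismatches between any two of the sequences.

1

Pairwise Hamming distances:
  Seq1 vs Seq2: 1
  Seq1 vs Seq3: 4
  Seq2 vs Seq3: 3
The smallest is 1, between Seq1 and Seq2.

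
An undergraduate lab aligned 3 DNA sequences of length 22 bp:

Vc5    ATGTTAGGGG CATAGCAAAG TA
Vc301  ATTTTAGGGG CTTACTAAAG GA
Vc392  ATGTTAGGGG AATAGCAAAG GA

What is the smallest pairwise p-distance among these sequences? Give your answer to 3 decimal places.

Pairwise Hamming distances:
  Vc5 vs Vc301: 5
  Vc5 vs Vc392: 2
  Vc301 vs Vc392: 5
The smallest is 2 mismatches, between Vc5 and Vc392; p = 2/22 = 0.091.

0.091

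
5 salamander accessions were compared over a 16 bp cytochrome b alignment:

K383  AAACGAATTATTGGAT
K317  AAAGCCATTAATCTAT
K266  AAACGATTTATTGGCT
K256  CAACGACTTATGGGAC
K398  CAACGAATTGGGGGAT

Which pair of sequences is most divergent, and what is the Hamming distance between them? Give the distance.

Pairwise Hamming distances:
  K383 vs K317: 6
  K383 vs K266: 2
  K383 vs K256: 4
  K383 vs K398: 4
  K317 vs K266: 8
  K317 vs K256: 10
  K317 vs K398: 9
  K266 vs K256: 5
  K266 vs K398: 6
  K256 vs K398: 4
The largest is 10, between K317 and K256.

10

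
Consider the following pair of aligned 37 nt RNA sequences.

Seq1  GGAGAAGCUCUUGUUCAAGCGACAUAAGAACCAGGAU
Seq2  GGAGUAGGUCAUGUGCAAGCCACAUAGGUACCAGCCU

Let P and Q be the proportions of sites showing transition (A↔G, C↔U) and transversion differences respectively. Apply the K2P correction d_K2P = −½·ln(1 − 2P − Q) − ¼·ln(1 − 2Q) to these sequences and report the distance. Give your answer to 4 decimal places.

Differing sites — 5:A/U (Tv); 8:C/G (Tv); 11:U/A (Tv); 15:U/G (Tv); 21:G/C (Tv); 27:A/G (Ti); 29:A/U (Tv); 35:G/C (Tv); 36:A/C (Tv).
Of the 9 differences, 1 transition and 8 transversions over 37 sites: P = 1/37 = 0.027027, Q = 8/37 = 0.216216.
d = −0.5·ln(0.729730) − 0.25·ln(0.567568) = −0.5·(-0.315081) − 0.25·(-0.566395) = 0.2991.

0.2991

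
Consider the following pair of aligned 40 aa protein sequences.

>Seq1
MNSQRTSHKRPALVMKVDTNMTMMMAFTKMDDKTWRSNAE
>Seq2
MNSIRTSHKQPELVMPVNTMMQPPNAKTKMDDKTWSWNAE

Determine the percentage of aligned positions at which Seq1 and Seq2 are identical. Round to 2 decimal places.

67.50%

Mismatches occur at site 4 (Q/I), site 10 (R/Q), site 12 (A/E), site 16 (K/P), site 18 (D/N), site 20 (N/M), site 22 (T/Q), site 23 (M/P), site 24 (M/P), site 25 (M/N), site 27 (F/K), site 36 (R/S), site 37 (S/W).
27 of the 40 sites match, so the percent identity is 27/40 × 100 = 67.50%.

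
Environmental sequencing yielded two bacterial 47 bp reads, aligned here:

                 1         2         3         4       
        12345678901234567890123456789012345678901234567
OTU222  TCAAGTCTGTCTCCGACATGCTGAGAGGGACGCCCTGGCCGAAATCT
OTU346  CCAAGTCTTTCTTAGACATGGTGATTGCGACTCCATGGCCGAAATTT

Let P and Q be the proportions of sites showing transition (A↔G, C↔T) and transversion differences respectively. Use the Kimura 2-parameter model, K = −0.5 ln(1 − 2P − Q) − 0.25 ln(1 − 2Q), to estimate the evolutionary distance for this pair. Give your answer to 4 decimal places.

The sequences differ at positions 1 (T/C, transition), 9 (G/T, transversion), 13 (C/T, transition), 14 (C/A, transversion), 21 (C/G, transversion), 25 (G/T, transversion), 26 (A/T, transversion), 28 (G/C, transversion), 32 (G/T, transversion), 35 (C/A, transversion), 46 (C/T, transition).
Of the 11 differences, 3 transitions and 8 transversions over 47 sites: P = 3/47 = 0.063830, Q = 8/47 = 0.170213.
d = −0.5·ln(0.702127) − 0.25·ln(0.659574) = −0.5·(-0.353641) − 0.25·(-0.416161) = 0.2809.

0.2809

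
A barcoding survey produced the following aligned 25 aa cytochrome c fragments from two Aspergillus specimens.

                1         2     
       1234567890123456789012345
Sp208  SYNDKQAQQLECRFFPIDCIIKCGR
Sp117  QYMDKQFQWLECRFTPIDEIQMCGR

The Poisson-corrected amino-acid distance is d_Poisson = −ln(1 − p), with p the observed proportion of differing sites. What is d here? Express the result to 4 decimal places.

0.3857

Differing sites — 1:S/Q; 3:N/M; 7:A/F; 9:Q/W; 15:F/T; 19:C/E; 21:I/Q; 22:K/M.
p = 8/25 = 0.320000.
d = −ln(1 − 0.320000) = −ln(0.680000) = 0.3857.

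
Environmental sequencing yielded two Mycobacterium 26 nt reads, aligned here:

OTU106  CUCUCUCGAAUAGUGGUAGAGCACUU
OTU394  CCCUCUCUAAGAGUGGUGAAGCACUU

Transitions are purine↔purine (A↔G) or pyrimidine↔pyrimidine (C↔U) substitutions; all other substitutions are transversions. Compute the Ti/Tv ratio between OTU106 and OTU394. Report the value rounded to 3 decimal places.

The sequences differ at positions 2 (U/C, transition), 8 (G/U, transversion), 11 (U/G, transversion), 18 (A/G, transition), 19 (G/A, transition).
Of the 5 differences, 3 transitions and 2 transversions, so Ti/Tv = 3/2 = 1.500.

1.500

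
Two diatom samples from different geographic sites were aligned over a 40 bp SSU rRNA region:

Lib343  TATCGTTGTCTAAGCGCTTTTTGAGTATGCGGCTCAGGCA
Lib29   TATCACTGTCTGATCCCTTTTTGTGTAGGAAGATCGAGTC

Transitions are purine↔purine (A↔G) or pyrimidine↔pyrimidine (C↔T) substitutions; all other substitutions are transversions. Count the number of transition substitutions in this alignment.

The sequences differ at positions 5 (G/A, transition), 6 (T/C, transition), 12 (A/G, transition), 14 (G/T, transversion), 16 (G/C, transversion), 24 (A/T, transversion), 28 (T/G, transversion), 30 (C/A, transversion), 31 (G/A, transition), 33 (C/A, transversion), 36 (A/G, transition), 37 (G/A, transition), 39 (C/T, transition), 40 (A/C, transversion).
Of the 14 differences, 7 transitions and 7 transversions, so the answer is 7.

7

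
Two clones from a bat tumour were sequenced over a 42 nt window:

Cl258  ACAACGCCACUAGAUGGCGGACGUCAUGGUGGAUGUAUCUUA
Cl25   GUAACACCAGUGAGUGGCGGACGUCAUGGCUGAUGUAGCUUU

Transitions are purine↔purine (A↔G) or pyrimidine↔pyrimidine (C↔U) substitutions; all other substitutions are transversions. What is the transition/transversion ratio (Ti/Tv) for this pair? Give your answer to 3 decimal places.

1.750

Differing sites — 1:A/G (Ti); 2:C/U (Ti); 6:G/A (Ti); 10:C/G (Tv); 12:A/G (Ti); 13:G/A (Ti); 14:A/G (Ti); 30:U/C (Ti); 31:G/U (Tv); 38:U/G (Tv); 42:A/U (Tv).
Of the 11 differences, 7 transitions and 4 transversions, so Ti/Tv = 7/4 = 1.750.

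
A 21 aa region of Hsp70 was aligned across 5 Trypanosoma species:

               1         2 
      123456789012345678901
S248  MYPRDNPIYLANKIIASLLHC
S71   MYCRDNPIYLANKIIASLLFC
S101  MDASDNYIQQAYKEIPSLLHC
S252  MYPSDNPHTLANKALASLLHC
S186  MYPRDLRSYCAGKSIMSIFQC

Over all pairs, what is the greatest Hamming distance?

14

Pairwise Hamming distances:
  S248 vs S71: 2
  S248 vs S101: 9
  S248 vs S252: 5
  S248 vs S186: 10
  S71 vs S101: 10
  S71 vs S252: 7
  S71 vs S186: 11
  S101 vs S252: 10
  S101 vs S186: 14
  S252 vs S186: 13
The largest is 14, between S101 and S186.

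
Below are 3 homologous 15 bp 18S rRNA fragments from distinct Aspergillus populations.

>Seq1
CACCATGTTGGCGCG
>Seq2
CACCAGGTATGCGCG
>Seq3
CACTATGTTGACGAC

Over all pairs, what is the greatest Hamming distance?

Pairwise Hamming distances:
  Seq1 vs Seq2: 3
  Seq1 vs Seq3: 4
  Seq2 vs Seq3: 7
The largest is 7, between Seq2 and Seq3.

7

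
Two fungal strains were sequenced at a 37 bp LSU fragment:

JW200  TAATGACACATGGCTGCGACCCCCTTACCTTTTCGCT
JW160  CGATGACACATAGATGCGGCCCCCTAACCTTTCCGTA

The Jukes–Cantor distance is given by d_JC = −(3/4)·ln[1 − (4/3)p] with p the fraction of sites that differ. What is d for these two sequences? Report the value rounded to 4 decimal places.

0.2940

Mismatches occur at site 1 (T/C), site 2 (A/G), site 12 (G/A), site 14 (C/A), site 19 (A/G), site 26 (T/A), site 33 (T/C), site 36 (C/T), site 37 (T/A).
p = 9/37 = 0.243243.
d = −0.75 · ln(1 − (4/3)·0.243243) = −0.75 · ln(0.675676) = −0.75 · (-0.392042) = 0.2940.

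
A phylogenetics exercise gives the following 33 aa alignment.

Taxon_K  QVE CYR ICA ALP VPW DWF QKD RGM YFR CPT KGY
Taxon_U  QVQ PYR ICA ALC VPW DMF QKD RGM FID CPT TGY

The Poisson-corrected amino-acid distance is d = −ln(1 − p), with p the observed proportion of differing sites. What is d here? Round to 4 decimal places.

0.2776

Differing sites — 3:E/Q; 4:C/P; 12:P/C; 17:W/M; 25:Y/F; 26:F/I; 27:R/D; 31:K/T.
p = 8/33 = 0.242424.
d = −ln(1 − 0.242424) = −ln(0.757576) = 0.2776.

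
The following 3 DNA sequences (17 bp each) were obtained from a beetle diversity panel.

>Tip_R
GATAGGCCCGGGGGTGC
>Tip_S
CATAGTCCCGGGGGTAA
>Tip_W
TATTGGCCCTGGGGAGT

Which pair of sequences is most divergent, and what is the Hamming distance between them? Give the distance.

Pairwise Hamming distances:
  Tip_R vs Tip_S: 4
  Tip_R vs Tip_W: 5
  Tip_S vs Tip_W: 7
The largest is 7, between Tip_S and Tip_W.

7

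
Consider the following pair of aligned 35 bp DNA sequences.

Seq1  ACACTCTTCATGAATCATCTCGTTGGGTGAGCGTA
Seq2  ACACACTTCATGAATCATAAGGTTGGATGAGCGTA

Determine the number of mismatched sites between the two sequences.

5

Mismatches occur at site 5 (T→A), site 19 (C→A), site 20 (T→A), site 21 (C→G), site 27 (G→A).
That gives 5 mismatches out of 35 aligned sites, so the Hamming distance is 5.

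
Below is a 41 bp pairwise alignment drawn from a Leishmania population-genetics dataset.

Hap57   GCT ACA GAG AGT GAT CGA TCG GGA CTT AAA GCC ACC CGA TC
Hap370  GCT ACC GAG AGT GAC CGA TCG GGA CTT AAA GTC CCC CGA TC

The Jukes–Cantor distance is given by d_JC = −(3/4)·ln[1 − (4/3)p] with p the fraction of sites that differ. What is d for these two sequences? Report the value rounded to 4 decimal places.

0.1045

Mismatches occur at site 6 (A→C), site 15 (T→C), site 32 (C→T), site 34 (A→C).
p = 4/41 = 0.097561.
d = −0.75 · ln(1 − (4/3)·0.097561) = −0.75 · ln(0.869919) = −0.75 · (-0.139355) = 0.1045.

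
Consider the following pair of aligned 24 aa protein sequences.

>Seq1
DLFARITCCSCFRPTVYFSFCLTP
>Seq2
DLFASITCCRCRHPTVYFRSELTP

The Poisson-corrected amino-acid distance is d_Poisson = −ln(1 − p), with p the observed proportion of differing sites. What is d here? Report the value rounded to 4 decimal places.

Differing sites — 5:R/S; 10:S/R; 12:F/R; 13:R/H; 19:S/R; 20:F/S; 21:C/E.
p = 7/24 = 0.291667.
d = −ln(1 − 0.291667) = −ln(0.708333) = 0.3448.

0.3448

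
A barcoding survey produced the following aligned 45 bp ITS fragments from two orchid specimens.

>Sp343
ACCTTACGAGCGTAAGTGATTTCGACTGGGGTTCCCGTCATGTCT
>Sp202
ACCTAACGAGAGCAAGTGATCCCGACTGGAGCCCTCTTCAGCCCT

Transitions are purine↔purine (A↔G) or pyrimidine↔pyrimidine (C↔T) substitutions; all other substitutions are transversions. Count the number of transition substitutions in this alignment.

8

The sequences differ at positions 5 (T/A, transversion), 11 (C/A, transversion), 13 (T/C, transition), 21 (T/C, transition), 22 (T/C, transition), 30 (G/A, transition), 32 (T/C, transition), 33 (T/C, transition), 35 (C/T, transition), 37 (G/T, transversion), 41 (T/G, transversion), 42 (G/C, transversion), 43 (T/C, transition).
Of the 13 differences, 8 transitions and 5 transversions, so the answer is 8.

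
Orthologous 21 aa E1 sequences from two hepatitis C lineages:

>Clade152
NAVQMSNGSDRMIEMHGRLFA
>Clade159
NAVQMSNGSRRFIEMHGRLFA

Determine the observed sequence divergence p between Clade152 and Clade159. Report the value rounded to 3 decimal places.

0.095

Mismatches occur at site 10 (D/R), site 12 (M/F).
There are 2 differences over 21 sites, so p = 2/21 = 0.095.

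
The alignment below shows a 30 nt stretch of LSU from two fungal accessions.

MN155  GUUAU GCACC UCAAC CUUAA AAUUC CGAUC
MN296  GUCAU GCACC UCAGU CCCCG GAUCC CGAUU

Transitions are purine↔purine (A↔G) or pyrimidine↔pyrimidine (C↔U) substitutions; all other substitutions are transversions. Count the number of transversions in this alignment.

The sequences differ at positions 3 (U/C, transition), 14 (A/G, transition), 15 (C/U, transition), 17 (U/C, transition), 18 (U/C, transition), 19 (A/C, transversion), 20 (A/G, transition), 21 (A/G, transition), 24 (U/C, transition), 30 (C/U, transition).
Of the 10 differences, 9 transitions and 1 transversion, so the answer is 1.

1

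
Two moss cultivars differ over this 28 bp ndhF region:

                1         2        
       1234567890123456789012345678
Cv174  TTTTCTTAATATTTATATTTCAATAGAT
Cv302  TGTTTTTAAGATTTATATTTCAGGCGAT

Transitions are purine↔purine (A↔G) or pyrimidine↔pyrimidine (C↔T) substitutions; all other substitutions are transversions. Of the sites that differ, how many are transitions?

2

The sequences differ at positions 2 (T/G, transversion), 5 (C/T, transition), 10 (T/G, transversion), 23 (A/G, transition), 24 (T/G, transversion), 25 (A/C, transversion).
Of the 6 differences, 2 transitions and 4 transversions, so the answer is 2.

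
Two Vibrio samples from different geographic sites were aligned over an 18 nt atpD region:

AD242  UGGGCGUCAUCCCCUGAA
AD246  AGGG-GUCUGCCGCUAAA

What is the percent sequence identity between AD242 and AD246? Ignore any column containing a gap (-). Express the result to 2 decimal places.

70.59%

Excluding the 1 gap column leaves 17 comparable sites.
Differing sites — 1:U/A; 9:A/U; 10:U/G; 13:C/G; 16:G/A.
12 of the 17 comparable sites match, so the percent identity is 12/17 × 100 = 70.59%.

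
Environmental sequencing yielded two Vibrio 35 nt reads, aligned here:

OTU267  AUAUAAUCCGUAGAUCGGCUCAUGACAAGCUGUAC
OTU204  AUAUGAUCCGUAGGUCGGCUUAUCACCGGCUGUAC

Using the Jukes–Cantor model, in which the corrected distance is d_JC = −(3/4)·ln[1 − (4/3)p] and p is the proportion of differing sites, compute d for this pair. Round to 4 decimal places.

0.1946

Differing sites — 5:A/G; 14:A/G; 21:C/U; 24:G/C; 27:A/C; 28:A/G.
p = 6/35 = 0.171429.
d = −0.75 · ln(1 − (4/3)·0.171429) = −0.75 · ln(0.771428) = −0.75 · (-0.259512) = 0.1946.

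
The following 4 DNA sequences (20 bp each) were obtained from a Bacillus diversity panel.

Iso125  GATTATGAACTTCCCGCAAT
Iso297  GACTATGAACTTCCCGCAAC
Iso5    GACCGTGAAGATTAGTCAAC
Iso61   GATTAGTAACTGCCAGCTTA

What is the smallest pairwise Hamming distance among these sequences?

2

Pairwise Hamming distances:
  Iso125 vs Iso297: 2
  Iso125 vs Iso5: 10
  Iso125 vs Iso61: 7
  Iso297 vs Iso5: 8
  Iso297 vs Iso61: 8
  Iso5 vs Iso61: 15
The smallest is 2, between Iso125 and Iso297.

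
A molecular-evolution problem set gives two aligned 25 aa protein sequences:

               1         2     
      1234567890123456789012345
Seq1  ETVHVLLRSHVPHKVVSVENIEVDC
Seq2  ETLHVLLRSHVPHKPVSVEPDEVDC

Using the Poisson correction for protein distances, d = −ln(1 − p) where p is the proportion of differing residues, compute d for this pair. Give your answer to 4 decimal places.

0.1744

Differing sites — 3:V/L; 15:V/P; 20:N/P; 21:I/D.
p = 4/25 = 0.160000.
d = −ln(1 − 0.160000) = −ln(0.840000) = 0.1744.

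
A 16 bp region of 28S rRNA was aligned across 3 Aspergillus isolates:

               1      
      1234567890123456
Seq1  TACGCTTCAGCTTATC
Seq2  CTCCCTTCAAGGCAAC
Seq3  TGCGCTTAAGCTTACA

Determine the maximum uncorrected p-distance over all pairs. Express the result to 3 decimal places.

0.625

Pairwise Hamming distances:
  Seq1 vs Seq2: 8
  Seq1 vs Seq3: 4
  Seq2 vs Seq3: 10
The largest is 10 mismatches, between Seq2 and Seq3; p = 10/16 = 0.625.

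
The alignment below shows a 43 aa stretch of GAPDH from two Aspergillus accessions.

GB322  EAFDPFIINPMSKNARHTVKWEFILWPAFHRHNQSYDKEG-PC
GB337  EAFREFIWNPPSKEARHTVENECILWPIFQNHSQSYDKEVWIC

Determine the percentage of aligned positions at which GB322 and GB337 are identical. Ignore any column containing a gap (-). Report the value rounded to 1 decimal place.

66.7%

Excluding the 1 gap column leaves 42 comparable sites.
Mismatches occur at site 4 (D/R), site 5 (P/E), site 8 (I/W), site 11 (M/P), site 14 (N/E), site 20 (K/E), site 21 (W/N), site 23 (F/C), site 28 (A/I), site 30 (H/Q), site 31 (R/N), site 33 (N/S), site 40 (G/V), site 42 (P/I).
28 of the 42 comparable sites match, so the percent identity is 28/42 × 100 = 66.7%.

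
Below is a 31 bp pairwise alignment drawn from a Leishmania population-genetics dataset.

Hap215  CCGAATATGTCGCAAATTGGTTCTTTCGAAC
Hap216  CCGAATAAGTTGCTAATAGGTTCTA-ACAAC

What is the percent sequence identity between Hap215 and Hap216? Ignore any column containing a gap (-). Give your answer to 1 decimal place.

76.7%

Excluding the 1 gap column leaves 30 comparable sites.
Mismatches occur at site 8 (T↔A), site 11 (C↔T), site 14 (A↔T), site 18 (T↔A), site 25 (T↔A), site 27 (C↔A), site 28 (G↔C).
23 of the 30 comparable sites match, so the percent identity is 23/30 × 100 = 76.7%.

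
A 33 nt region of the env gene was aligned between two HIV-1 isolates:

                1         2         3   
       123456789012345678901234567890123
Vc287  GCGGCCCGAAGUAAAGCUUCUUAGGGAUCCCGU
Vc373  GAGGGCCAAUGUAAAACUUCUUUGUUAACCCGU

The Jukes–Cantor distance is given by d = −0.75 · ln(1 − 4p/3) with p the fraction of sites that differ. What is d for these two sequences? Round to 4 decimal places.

0.3390

Differing sites — 2:C/A; 5:C/G; 8:G/A; 10:A/U; 16:G/A; 23:A/U; 25:G/U; 26:G/U; 28:U/A.
p = 9/33 = 0.272727.
d = −0.75 · ln(1 − (4/3)·0.272727) = −0.75 · ln(0.636364) = −0.75 · (-0.451985) = 0.3390.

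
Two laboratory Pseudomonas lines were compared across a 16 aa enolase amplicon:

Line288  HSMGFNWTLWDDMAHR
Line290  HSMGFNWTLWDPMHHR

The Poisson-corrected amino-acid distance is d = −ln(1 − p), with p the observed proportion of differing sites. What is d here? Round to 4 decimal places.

Differing sites — 12:D/P; 14:A/H.
p = 2/16 = 0.125000.
d = −ln(1 − 0.125000) = −ln(0.875000) = 0.1335.

0.1335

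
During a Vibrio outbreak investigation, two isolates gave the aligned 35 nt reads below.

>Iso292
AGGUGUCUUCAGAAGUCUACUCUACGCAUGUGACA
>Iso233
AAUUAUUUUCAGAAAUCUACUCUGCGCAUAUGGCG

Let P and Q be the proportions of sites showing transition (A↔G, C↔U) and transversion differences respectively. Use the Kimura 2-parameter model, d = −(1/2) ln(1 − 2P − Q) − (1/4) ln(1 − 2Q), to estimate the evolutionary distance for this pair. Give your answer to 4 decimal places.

The sequences differ at positions 2 (G/A, transition), 3 (G/U, transversion), 5 (G/A, transition), 7 (C/U, transition), 15 (G/A, transition), 24 (A/G, transition), 30 (G/A, transition), 33 (A/G, transition), 35 (A/G, transition).
Of the 9 differences, 8 transitions and 1 transversion over 35 sites: P = 8/35 = 0.228571, Q = 1/35 = 0.028571.
d = −0.5·ln(0.514287) − 0.25·ln(0.942858) = −0.5·(-0.664974) − 0.25·(-0.058840) = 0.3472.

0.3472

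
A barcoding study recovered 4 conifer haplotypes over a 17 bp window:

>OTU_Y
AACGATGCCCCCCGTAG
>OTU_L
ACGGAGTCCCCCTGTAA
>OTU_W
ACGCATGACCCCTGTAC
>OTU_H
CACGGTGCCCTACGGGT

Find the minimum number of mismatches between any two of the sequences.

Pairwise Hamming distances:
  OTU_Y vs OTU_L: 6
  OTU_Y vs OTU_W: 6
  OTU_Y vs OTU_H: 7
  OTU_L vs OTU_W: 5
  OTU_L vs OTU_H: 12
  OTU_W vs OTU_H: 12
The smallest is 5, between OTU_L and OTU_W.

5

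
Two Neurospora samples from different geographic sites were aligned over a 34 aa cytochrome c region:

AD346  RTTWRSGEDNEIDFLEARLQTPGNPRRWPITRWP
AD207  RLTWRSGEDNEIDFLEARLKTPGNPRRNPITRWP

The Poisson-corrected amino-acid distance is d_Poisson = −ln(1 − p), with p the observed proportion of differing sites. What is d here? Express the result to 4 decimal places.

0.0924

The sequences differ at positions 2 (T/L), 20 (Q/K), 28 (W/N).
p = 3/34 = 0.088235.
d = −ln(1 − 0.088235) = −ln(0.911765) = 0.0924.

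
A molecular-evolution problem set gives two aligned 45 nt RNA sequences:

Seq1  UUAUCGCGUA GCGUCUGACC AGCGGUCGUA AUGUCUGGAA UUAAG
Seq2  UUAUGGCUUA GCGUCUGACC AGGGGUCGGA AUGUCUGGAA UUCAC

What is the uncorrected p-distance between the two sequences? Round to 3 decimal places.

0.133

Differing sites — 5:C/G; 8:G/U; 23:C/G; 29:U/G; 43:A/C; 45:G/C.
There are 6 differences over 45 sites, so p = 6/45 = 0.133.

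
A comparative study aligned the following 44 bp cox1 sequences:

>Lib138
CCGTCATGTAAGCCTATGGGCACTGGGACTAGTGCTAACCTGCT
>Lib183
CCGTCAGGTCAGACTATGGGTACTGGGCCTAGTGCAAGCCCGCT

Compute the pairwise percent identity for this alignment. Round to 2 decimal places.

81.82%

Differing sites — 7:T/G; 10:A/C; 13:C/A; 21:C/T; 28:A/C; 36:T/A; 38:A/G; 41:T/C.
36 of the 44 sites match, so the percent identity is 36/44 × 100 = 81.82%.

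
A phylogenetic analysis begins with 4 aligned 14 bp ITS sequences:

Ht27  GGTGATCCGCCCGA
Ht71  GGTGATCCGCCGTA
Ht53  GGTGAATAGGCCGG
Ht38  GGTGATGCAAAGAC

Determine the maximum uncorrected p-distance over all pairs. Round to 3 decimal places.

Pairwise Hamming distances:
  Ht27 vs Ht71: 2
  Ht27 vs Ht53: 5
  Ht27 vs Ht38: 7
  Ht71 vs Ht53: 7
  Ht71 vs Ht38: 6
  Ht53 vs Ht38: 9
The largest is 9 mismatches, between Ht53 and Ht38; p = 9/14 = 0.643.

0.643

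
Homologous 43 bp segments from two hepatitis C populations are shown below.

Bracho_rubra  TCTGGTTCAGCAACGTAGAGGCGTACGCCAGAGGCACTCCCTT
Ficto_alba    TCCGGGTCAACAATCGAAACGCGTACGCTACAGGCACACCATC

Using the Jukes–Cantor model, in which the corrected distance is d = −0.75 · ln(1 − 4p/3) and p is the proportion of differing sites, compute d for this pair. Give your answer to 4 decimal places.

Mismatches occur at site 3 (T→C), site 6 (T→G), site 10 (G→A), site 14 (C→T), site 15 (G→C), site 16 (T→G), site 18 (G→A), site 20 (G→C), site 29 (C→T), site 31 (G→C), site 38 (T→A), site 41 (C→A), site 43 (T→C).
p = 13/43 = 0.302326.
d = −0.75 · ln(1 − (4/3)·0.302326) = −0.75 · ln(0.596899) = −0.75 · (-0.516007) = 0.3870.

0.3870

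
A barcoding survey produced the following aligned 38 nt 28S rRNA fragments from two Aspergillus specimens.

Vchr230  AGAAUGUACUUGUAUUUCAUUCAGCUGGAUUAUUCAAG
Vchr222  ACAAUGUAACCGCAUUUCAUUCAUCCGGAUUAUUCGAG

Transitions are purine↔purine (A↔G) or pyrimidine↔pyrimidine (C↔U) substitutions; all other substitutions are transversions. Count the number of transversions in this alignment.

Mismatches occur at site 2 (G↔C, transversion), site 9 (C↔A, transversion), site 10 (U↔C, transition), site 11 (U↔C, transition), site 13 (U↔C, transition), site 24 (G↔U, transversion), site 26 (U↔C, transition), site 36 (A↔G, transition).
Of the 8 differences, 5 transitions and 3 transversions, so the answer is 3.

3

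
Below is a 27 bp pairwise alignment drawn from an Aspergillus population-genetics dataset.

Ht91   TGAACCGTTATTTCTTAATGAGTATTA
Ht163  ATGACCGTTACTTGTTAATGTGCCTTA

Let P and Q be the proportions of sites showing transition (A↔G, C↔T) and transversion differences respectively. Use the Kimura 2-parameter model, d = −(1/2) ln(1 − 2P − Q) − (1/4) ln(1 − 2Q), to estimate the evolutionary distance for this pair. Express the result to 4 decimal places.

0.3773

Mismatches occur at site 1 (T↔A, transversion), site 2 (G↔T, transversion), site 3 (A↔G, transition), site 11 (T↔C, transition), site 14 (C↔G, transversion), site 21 (A↔T, transversion), site 23 (T↔C, transition), site 24 (A↔C, transversion).
Of the 8 differences, 3 transitions and 5 transversions over 27 sites: P = 3/27 = 0.111111, Q = 5/27 = 0.185185.
d = −0.5·ln(0.592593) − 0.25·ln(0.629630) = −0.5·(-0.523247) − 0.25·(-0.462623) = 0.3773.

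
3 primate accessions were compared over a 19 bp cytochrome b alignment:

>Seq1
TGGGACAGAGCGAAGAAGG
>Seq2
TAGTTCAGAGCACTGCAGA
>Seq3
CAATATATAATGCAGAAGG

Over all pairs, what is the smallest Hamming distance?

8

Pairwise Hamming distances:
  Seq1 vs Seq2: 8
  Seq1 vs Seq3: 9
  Seq2 vs Seq3: 11
The smallest is 8, between Seq1 and Seq2.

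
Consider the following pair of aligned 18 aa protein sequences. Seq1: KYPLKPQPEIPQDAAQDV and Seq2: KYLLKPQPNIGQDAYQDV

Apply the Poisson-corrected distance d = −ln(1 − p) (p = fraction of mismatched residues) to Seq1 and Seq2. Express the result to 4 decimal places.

The sequences differ at positions 3 (P/L), 9 (E/N), 11 (P/G), 15 (A/Y).
p = 4/18 = 0.222222.
d = −ln(1 − 0.222222) = −ln(0.777778) = 0.2513.

0.2513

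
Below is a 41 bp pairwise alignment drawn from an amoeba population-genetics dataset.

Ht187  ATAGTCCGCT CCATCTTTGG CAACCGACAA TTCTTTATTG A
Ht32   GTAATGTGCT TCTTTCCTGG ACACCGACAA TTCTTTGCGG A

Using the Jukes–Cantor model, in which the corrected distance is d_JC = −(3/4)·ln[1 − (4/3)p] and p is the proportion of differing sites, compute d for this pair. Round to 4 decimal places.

Mismatches occur at site 1 (A↔G), site 4 (G↔A), site 6 (C↔G), site 7 (C↔T), site 11 (C↔T), site 13 (A↔T), site 15 (C↔T), site 16 (T↔C), site 17 (T↔C), site 21 (C↔A), site 22 (A↔C), site 37 (A↔G), site 38 (T↔C), site 39 (T↔G).
p = 14/41 = 0.341463.
d = −0.75 · ln(1 − (4/3)·0.341463) = −0.75 · ln(0.544716) = −0.75 · (-0.607491) = 0.4556.

0.4556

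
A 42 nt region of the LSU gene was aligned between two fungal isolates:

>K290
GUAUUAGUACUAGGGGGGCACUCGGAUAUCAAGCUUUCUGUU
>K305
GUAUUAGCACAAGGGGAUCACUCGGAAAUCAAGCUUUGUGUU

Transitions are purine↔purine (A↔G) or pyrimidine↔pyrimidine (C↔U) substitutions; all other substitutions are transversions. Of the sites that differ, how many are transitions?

The sequences differ at positions 8 (U/C, transition), 11 (U/A, transversion), 17 (G/A, transition), 18 (G/U, transversion), 27 (U/A, transversion), 38 (C/G, transversion).
Of the 6 differences, 2 transitions and 4 transversions, so the answer is 2.

2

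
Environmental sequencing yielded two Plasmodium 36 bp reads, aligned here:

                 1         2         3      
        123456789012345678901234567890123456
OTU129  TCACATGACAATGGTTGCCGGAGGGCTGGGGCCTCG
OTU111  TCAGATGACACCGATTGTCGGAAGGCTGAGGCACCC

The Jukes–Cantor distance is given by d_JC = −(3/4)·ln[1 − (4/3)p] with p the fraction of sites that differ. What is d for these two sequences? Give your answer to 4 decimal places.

0.3470

The sequences differ at positions 4 (C/G), 11 (A/C), 12 (T/C), 14 (G/A), 18 (C/T), 23 (G/A), 29 (G/A), 33 (C/A), 34 (T/C), 36 (G/C).
p = 10/36 = 0.277778.
d = −0.75 · ln(1 − (4/3)·0.277778) = −0.75 · ln(0.629629) = −0.75 · (-0.462625) = 0.3470.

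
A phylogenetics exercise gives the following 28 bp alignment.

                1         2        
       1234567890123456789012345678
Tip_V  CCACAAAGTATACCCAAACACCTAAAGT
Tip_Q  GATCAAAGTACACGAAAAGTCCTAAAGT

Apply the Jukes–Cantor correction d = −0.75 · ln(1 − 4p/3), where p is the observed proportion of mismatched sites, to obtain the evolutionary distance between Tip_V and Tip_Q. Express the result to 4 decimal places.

The sequences differ at positions 1 (C/G), 2 (C/A), 3 (A/T), 11 (T/C), 14 (C/G), 15 (C/A), 19 (C/G), 20 (A/T).
p = 8/28 = 0.285714.
d = −0.75 · ln(1 − (4/3)·0.285714) = −0.75 · ln(0.619048) = −0.75 · (-0.479572) = 0.3597.

0.3597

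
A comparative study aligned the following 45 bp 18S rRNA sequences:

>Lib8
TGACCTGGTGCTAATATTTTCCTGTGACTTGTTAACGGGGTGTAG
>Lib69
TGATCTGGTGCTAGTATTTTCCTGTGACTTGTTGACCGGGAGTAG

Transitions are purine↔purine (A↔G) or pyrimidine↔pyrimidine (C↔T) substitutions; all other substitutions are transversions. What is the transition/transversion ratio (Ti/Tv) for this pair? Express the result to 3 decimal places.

1.500

Mismatches occur at site 4 (C↔T, transition), site 14 (A↔G, transition), site 34 (A↔G, transition), site 37 (G↔C, transversion), site 41 (T↔A, transversion).
Of the 5 differences, 3 transitions and 2 transversions, so Ti/Tv = 3/2 = 1.500.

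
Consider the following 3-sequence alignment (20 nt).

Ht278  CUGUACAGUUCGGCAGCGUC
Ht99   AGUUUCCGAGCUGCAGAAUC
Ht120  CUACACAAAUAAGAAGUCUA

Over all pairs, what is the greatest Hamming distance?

Pairwise Hamming distances:
  Ht278 vs Ht99: 10
  Ht278 vs Ht120: 10
  Ht99 vs Ht120: 14
The largest is 14, between Ht99 and Ht120.

14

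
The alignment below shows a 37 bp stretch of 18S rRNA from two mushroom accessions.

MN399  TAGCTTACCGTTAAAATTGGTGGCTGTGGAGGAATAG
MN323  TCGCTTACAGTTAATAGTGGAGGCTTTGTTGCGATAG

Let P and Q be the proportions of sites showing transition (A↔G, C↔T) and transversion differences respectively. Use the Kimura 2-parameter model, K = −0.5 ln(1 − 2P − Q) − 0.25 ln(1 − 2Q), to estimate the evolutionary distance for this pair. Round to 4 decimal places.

0.3430

Differing sites — 2:A/C (Tv); 9:C/A (Tv); 15:A/T (Tv); 17:T/G (Tv); 21:T/A (Tv); 26:G/T (Tv); 29:G/T (Tv); 30:A/T (Tv); 32:G/C (Tv); 33:A/G (Ti).
Of the 10 differences, 1 transition and 9 transversions over 37 sites: P = 1/37 = 0.027027, Q = 9/37 = 0.243243.
d = −0.5·ln(0.702703) − 0.25·ln(0.513514) = −0.5·(-0.352821) − 0.25·(-0.666478) = 0.3430.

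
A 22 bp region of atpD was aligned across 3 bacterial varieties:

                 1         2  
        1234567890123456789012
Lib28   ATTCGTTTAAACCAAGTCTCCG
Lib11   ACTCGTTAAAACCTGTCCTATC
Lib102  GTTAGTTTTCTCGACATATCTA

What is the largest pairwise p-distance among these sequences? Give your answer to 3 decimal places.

Pairwise Hamming distances:
  Lib28 vs Lib11: 9
  Lib28 vs Lib102: 11
  Lib11 vs Lib102: 15
The largest is 15 mismatches, between Lib11 and Lib102; p = 15/22 = 0.682.

0.682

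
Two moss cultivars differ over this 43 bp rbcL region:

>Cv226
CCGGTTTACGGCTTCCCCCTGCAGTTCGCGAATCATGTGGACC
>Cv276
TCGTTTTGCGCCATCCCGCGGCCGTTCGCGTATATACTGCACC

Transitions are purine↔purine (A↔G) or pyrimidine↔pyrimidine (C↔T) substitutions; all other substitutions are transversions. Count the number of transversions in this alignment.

12

Differing sites — 1:C/T (Ti); 4:G/T (Tv); 8:A/G (Ti); 11:G/C (Tv); 13:T/A (Tv); 18:C/G (Tv); 20:T/G (Tv); 23:A/C (Tv); 31:A/T (Tv); 34:C/A (Tv); 35:A/T (Tv); 36:T/A (Tv); 37:G/C (Tv); 40:G/C (Tv).
Of the 14 differences, 2 transitions and 12 transversions, so the answer is 12.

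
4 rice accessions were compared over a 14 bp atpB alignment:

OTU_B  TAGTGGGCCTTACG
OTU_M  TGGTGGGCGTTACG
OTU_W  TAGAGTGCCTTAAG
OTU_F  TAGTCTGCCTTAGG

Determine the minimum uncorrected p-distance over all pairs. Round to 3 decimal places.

0.143

Pairwise Hamming distances:
  OTU_B vs OTU_M: 2
  OTU_B vs OTU_W: 3
  OTU_B vs OTU_F: 3
  OTU_M vs OTU_W: 5
  OTU_M vs OTU_F: 5
  OTU_W vs OTU_F: 3
The smallest is 2 mismatches, between OTU_B and OTU_M; p = 2/14 = 0.143.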